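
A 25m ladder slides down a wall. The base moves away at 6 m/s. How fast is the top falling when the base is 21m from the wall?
63√46/46 ≈ 9.289 m/s

x² + y² = 25²
2x·dx/dt + 2y·dy/dt = 0
dy/dt = -x/y · dx/dt = -21/(2√46) · 6 = -63√46/46 m/s
The top is descending at 63√46/46 ≈ 9.289 m/s.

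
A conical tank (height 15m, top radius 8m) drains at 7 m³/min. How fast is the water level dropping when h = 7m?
225/(448π) ≈ 0.1599 m/min

r/h = 8/15, so r = (8/15)h
V = (1/3)πr²h = (1/3)π((8/15)h)²h = (64/675)πh³
dV/dh = (64/225)πh²
dh/dt = (dV/dt)/(dV/dh) = -7/((64/225)π·7²) = -225/(448π) m/min
The level is dropping at 225/(448π) ≈ 0.1599 m/min.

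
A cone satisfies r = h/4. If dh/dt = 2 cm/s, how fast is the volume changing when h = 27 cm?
729π/8 cm³/s

V = (1/3)π(h/4)²h = πh³/48
dV/dt = πh²/16 · 2
At h = 27: dV/dt = 729π/8 cm³/s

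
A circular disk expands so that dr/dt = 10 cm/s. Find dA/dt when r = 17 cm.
340π cm²/s

A = πr²
dA/dt = 2πr · dr/dt = 2π(17)(10) = 340π cm²/s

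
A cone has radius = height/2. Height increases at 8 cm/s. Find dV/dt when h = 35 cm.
2450π cm³/s

V = (1/3)π(h/2)²h = πh³/12
dV/dt = πh²/4 · 8
At h = 35: dV/dt = 2450π cm³/s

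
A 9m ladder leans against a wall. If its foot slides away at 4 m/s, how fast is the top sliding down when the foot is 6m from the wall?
8√5/5 ≈ 3.578 m/s

x² + y² = 9²
2x·dx/dt + 2y·dy/dt = 0
dy/dt = -x/y · dx/dt = -6/(3√5) · 4 = -8√5/5 m/s
The top is descending at 8√5/5 ≈ 3.578 m/s.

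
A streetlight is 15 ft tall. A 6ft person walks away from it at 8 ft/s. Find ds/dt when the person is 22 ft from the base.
16/3 ft/s

By similar triangles: 15/(x+s) = 6/s
Solving: s = 6x/9
ds/dt = 6/9 · dx/dt = 2/3 · 8 = 16/3 ft/s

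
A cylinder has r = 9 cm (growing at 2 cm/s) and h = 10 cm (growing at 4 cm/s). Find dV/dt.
684π cm³/s

V = πr²h
dV/dt = 2πrh·dr/dt + πr²·dh/dt
= 2π(9)(10)(2) + π(9)²(4)
= 684π cm³/s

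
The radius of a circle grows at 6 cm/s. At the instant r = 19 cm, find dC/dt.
12π cm/s

C = 2πr
dC/dt = 2π · dr/dt = 2π · 6 = 12π cm/s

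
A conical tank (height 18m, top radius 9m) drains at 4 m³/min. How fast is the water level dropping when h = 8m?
1/(4π) ≈ 0.07958 m/min

r/h = 9/18, so r = (1/2)h
V = (1/3)πr²h = (1/3)π((1/2)h)²h = (1/12)πh³
dV/dh = (1/4)πh²
dh/dt = (dV/dt)/(dV/dh) = -4/((1/4)π·8²) = -1/(4π) m/min
The level is dropping at 1/(4π) ≈ 0.07958 m/min.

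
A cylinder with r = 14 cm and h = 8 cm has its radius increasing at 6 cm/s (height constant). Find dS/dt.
432π cm²/s

S = 2πrh + 2πr² (lateral + bases)
dS/dt = (2πh + 4πr)·dr/dt = (2π·8 + 4π·14)·6
= 432π cm²/s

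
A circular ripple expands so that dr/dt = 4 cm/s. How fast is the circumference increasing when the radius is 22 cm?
8π cm/s

C = 2πr
dC/dt = 2π · dr/dt = 2π · 4 = 8π cm/s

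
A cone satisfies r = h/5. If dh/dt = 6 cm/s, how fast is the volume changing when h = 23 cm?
3174π/25 cm³/s

V = (1/3)π(h/5)²h = πh³/75
dV/dt = πh²/25 · 6
At h = 23: dV/dt = 3174π/25 cm³/s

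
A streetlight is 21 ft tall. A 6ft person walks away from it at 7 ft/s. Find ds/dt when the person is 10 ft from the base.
14/5 ft/s

By similar triangles: 21/(x+s) = 6/s
Solving: s = 6x/15
ds/dt = 6/15 · dx/dt = 2/5 · 7 = 14/5 ft/s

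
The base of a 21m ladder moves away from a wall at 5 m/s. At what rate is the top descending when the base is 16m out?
16√185/37 ≈ 5.882 m/s

x² + y² = 21²
2x·dx/dt + 2y·dy/dt = 0
dy/dt = -x/y · dx/dt = -16/√185 · 5 = -16√185/37 m/s
The top is descending at 16√185/37 ≈ 5.882 m/s.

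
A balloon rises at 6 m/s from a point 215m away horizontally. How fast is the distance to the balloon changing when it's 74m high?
444√51701/51701 ≈ 1.953 m/s

z² = 215² + y²
z = √(215² + 74²) = √51701
dz/dt = y/z · dy/dt = 74/√51701 · 6 = 444√51701/51701 ≈ 1.953 m/s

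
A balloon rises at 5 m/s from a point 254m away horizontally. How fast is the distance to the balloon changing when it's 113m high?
113√77285/15457 ≈ 2.032 m/s

z² = 254² + y²
z = √(254² + 113²) = √77285
dz/dt = y/z · dy/dt = 113/√77285 · 5 = 113√77285/15457 ≈ 2.032 m/s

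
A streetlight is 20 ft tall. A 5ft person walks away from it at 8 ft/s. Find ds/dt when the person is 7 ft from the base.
8/3 ft/s

By similar triangles: 20/(x+s) = 5/s
Solving: s = 5x/15
ds/dt = 5/15 · dx/dt = 1/3 · 8 = 8/3 ft/s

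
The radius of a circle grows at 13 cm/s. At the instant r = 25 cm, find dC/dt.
26π cm/s

C = 2πr
dC/dt = 2π · dr/dt = 2π · 13 = 26π cm/s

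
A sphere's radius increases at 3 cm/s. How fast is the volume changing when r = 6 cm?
432π cm³/s

V = (4/3)πr³
dV/dt = dV/dr · dr/dt = 4πr² · 3
At r = 6: dV/dt = 432π cm³/s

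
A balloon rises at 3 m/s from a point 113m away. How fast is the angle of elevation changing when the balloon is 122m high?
0.012259 rad/s

tan(θ) = y/113
sec²(θ) · dθ/dt = (1/113) · dy/dt
dθ/dt = cos²(θ)/113 · 3 = 113/(113² + 122²) · 3
dθ/dt = 0.012259 rad/s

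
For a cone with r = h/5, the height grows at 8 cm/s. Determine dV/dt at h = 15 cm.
72π cm³/s

V = (1/3)π(h/5)²h = πh³/75
dV/dt = πh²/25 · 8
At h = 15: dV/dt = 72π cm³/s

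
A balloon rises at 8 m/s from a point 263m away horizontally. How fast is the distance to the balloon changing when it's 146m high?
1168√90485/90485 ≈ 3.883 m/s

z² = 263² + y²
z = √(263² + 146²) = √90485
dz/dt = y/z · dy/dt = 146/√90485 · 8 = 1168√90485/90485 ≈ 3.883 m/s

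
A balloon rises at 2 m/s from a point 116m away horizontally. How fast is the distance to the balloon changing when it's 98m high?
98√5765/5765 ≈ 1.291 m/s

z² = 116² + y²
z = √(116² + 98²) = 2√5765
dz/dt = y/z · dy/dt = 98/(2√5765) · 2 = 98√5765/5765 ≈ 1.291 m/s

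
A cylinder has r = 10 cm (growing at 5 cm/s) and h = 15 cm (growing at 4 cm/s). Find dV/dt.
1900π cm³/s

V = πr²h
dV/dt = 2πrh·dr/dt + πr²·dh/dt
= 2π(10)(15)(5) + π(10)²(4)
= 1900π cm³/s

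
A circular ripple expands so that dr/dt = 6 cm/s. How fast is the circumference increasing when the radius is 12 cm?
12π cm/s

C = 2πr
dC/dt = 2π · dr/dt = 2π · 6 = 12π cm/s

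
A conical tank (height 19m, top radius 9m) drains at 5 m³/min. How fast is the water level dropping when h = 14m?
1805/(15876π) ≈ 0.03619 m/min

r/h = 9/19, so r = (9/19)h
V = (1/3)πr²h = (1/3)π((9/19)h)²h = (27/361)πh³
dV/dh = (81/361)πh²
dh/dt = (dV/dt)/(dV/dh) = -5/((81/361)π·14²) = -1805/(15876π) m/min
The level is dropping at 1805/(15876π) ≈ 0.03619 m/min.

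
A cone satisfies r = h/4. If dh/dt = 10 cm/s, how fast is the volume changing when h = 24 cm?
360π cm³/s

V = (1/3)π(h/4)²h = πh³/48
dV/dt = πh²/16 · 10
At h = 24: dV/dt = 360π cm³/s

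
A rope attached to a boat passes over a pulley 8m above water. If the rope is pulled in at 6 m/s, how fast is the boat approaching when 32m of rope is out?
8√15/5 ≈ 6.197 m/s

rope² = x² + 8²
x = √(32² - 8²) = 8√15
dx/dt = (rope/x) · d(rope)/dt = (32/(8√15)) · (-6) = -8√15/5 m/s
The boat approaches at 8√15/5 ≈ 6.197 m/s.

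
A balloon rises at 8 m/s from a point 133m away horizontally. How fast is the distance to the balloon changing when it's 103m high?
412√28298/14149 ≈ 4.898 m/s

z² = 133² + y²
z = √(133² + 103²) = √28298
dz/dt = y/z · dy/dt = 103/√28298 · 8 = 412√28298/14149 ≈ 4.898 m/s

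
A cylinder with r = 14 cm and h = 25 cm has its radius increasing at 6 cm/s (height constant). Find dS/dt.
636π cm²/s

S = 2πrh + 2πr² (lateral + bases)
dS/dt = (2πh + 4πr)·dr/dt = (2π·25 + 4π·14)·6
= 636π cm²/s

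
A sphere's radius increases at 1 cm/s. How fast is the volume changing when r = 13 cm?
676π cm³/s

V = (4/3)πr³
dV/dt = dV/dr · dr/dt = 4πr² · 1
At r = 13: dV/dt = 676π cm³/s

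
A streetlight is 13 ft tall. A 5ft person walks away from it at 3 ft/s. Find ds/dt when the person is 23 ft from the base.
15/8 ft/s

By similar triangles: 13/(x+s) = 5/s
Solving: s = 5x/8
ds/dt = 5/8 · dx/dt = 5/8 · 3 = 15/8 ft/s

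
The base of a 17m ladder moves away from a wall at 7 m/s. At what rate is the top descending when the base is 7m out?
49√15/60 ≈ 3.163 m/s

x² + y² = 17²
2x·dx/dt + 2y·dy/dt = 0
dy/dt = -x/y · dx/dt = -7/(4√15) · 7 = -49√15/60 m/s
The top is descending at 49√15/60 ≈ 3.163 m/s.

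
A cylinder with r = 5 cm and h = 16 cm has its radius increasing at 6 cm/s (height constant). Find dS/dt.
312π cm²/s

S = 2πrh + 2πr² (lateral + bases)
dS/dt = (2πh + 4πr)·dr/dt = (2π·16 + 4π·5)·6
= 312π cm²/s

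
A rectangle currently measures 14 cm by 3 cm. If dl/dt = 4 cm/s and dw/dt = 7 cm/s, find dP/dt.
22 cm/s

P = 2(l + w)
dP/dt = 2(dl/dt + dw/dt) = 2(4 + 7) = 22 cm/s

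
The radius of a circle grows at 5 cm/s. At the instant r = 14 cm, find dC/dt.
10π cm/s

C = 2πr
dC/dt = 2π · dr/dt = 2π · 5 = 10π cm/s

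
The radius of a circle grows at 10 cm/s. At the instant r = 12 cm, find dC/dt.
20π cm/s

C = 2πr
dC/dt = 2π · dr/dt = 2π · 10 = 20π cm/s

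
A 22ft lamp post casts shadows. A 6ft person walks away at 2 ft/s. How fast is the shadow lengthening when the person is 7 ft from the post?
3/4 ft/s

By similar triangles: 22/(x+s) = 6/s
Solving: s = 6x/16
ds/dt = 6/16 · dx/dt = 3/8 · 2 = 3/4 ft/s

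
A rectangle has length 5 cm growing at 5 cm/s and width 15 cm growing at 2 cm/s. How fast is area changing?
85 cm²/s

A = lw
dA/dt = w·dl/dt + l·dw/dt = 15·5 + 5·2 = 85 cm²/s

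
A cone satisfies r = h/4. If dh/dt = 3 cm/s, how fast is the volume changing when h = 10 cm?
75π/4 cm³/s

V = (1/3)π(h/4)²h = πh³/48
dV/dt = πh²/16 · 3
At h = 10: dV/dt = 75π/4 cm³/s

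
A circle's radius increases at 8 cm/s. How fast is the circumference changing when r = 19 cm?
16π cm/s

C = 2πr
dC/dt = 2π · dr/dt = 2π · 8 = 16π cm/s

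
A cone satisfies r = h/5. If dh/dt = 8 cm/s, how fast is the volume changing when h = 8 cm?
512π/25 cm³/s

V = (1/3)π(h/5)²h = πh³/75
dV/dt = πh²/25 · 8
At h = 8: dV/dt = 512π/25 cm³/s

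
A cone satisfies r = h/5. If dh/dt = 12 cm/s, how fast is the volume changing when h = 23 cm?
6348π/25 cm³/s

V = (1/3)π(h/5)²h = πh³/75
dV/dt = πh²/25 · 12
At h = 23: dV/dt = 6348π/25 cm³/s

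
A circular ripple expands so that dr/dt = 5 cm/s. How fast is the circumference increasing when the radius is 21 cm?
10π cm/s

C = 2πr
dC/dt = 2π · dr/dt = 2π · 5 = 10π cm/s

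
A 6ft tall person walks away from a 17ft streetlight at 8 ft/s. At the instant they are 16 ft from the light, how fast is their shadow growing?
48/11 ft/s

By similar triangles: 17/(x+s) = 6/s
Solving: s = 6x/11
ds/dt = 6/11 · dx/dt = 6/11 · 8 = 48/11 ft/s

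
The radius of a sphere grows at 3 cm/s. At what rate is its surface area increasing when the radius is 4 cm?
96π cm²/s

S = 4πr²
dS/dt = dS/dr · dr/dt = 8πr · 3
At r = 4: dS/dt = 96π cm²/s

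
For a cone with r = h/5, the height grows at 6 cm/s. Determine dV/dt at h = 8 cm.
384π/25 cm³/s

V = (1/3)π(h/5)²h = πh³/75
dV/dt = πh²/25 · 6
At h = 8: dV/dt = 384π/25 cm³/s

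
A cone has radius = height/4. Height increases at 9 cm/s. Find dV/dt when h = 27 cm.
6561π/16 cm³/s

V = (1/3)π(h/4)²h = πh³/48
dV/dt = πh²/16 · 9
At h = 27: dV/dt = 6561π/16 cm³/s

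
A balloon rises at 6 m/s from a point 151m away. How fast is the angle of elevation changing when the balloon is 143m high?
0.020948 rad/s

tan(θ) = y/151
sec²(θ) · dθ/dt = (1/151) · dy/dt
dθ/dt = cos²(θ)/151 · 6 = 151/(151² + 143²) · 6
dθ/dt = 0.020948 rad/s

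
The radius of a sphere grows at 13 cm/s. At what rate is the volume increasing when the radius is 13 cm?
8788π cm³/s

V = (4/3)πr³
dV/dt = dV/dr · dr/dt = 4πr² · 13
At r = 13: dV/dt = 8788π cm³/s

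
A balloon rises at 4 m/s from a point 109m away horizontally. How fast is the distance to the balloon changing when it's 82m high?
328√5/305 ≈ 2.405 m/s

z² = 109² + y²
z = √(109² + 82²) = 61√5
dz/dt = y/z · dy/dt = 82/(61√5) · 4 = 328√5/305 ≈ 2.405 m/s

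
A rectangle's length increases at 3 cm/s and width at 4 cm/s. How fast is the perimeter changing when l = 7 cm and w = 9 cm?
14 cm/s

P = 2(l + w)
dP/dt = 2(dl/dt + dw/dt) = 2(3 + 4) = 14 cm/s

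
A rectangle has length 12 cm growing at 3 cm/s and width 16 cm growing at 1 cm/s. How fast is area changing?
60 cm²/s

A = lw
dA/dt = w·dl/dt + l·dw/dt = 16·3 + 12·1 = 60 cm²/s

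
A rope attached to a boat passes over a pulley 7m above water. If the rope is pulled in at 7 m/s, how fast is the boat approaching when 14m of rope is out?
14√3/3 ≈ 8.083 m/s

rope² = x² + 7²
x = √(14² - 7²) = 7√3
dx/dt = (rope/x) · d(rope)/dt = (14/(7√3)) · (-7) = -14√3/3 m/s
The boat approaches at 14√3/3 ≈ 8.083 m/s.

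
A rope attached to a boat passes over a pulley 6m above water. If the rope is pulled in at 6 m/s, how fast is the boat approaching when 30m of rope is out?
5√6/2 ≈ 6.124 m/s

rope² = x² + 6²
x = √(30² - 6²) = 12√6
dx/dt = (rope/x) · d(rope)/dt = (30/(12√6)) · (-6) = -5√6/2 m/s
The boat approaches at 5√6/2 ≈ 6.124 m/s.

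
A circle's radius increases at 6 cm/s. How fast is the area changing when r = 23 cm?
276π cm²/s

A = πr²
dA/dt = 2πr · dr/dt = 2π(23)(6) = 276π cm²/s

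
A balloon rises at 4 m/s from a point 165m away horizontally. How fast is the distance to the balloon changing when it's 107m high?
214√38674/19337 ≈ 2.176 m/s

z² = 165² + y²
z = √(165² + 107²) = √38674
dz/dt = y/z · dy/dt = 107/√38674 · 4 = 214√38674/19337 ≈ 2.176 m/s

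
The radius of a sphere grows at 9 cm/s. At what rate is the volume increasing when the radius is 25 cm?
22500π cm³/s

V = (4/3)πr³
dV/dt = dV/dr · dr/dt = 4πr² · 9
At r = 25: dV/dt = 22500π cm³/s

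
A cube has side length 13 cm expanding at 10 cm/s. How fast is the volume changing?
5070 cm³/s

V = s³
dV/dt = 3s² · ds/dt = 3·13²·10 = 5070 cm³/s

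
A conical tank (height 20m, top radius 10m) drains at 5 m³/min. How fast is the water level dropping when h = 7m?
20/(49π) ≈ 0.1299 m/min

r/h = 10/20, so r = (1/2)h
V = (1/3)πr²h = (1/3)π((1/2)h)²h = (1/12)πh³
dV/dh = (1/4)πh²
dh/dt = (dV/dt)/(dV/dh) = -5/((1/4)π·7²) = -20/(49π) m/min
The level is dropping at 20/(49π) ≈ 0.1299 m/min.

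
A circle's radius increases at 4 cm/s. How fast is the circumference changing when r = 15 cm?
8π cm/s

C = 2πr
dC/dt = 2π · dr/dt = 2π · 4 = 8π cm/s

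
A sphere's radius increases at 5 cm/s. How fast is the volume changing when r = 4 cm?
320π cm³/s

V = (4/3)πr³
dV/dt = dV/dr · dr/dt = 4πr² · 5
At r = 4: dV/dt = 320π cm³/s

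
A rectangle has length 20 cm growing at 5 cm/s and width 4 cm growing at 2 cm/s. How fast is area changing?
60 cm²/s

A = lw
dA/dt = w·dl/dt + l·dw/dt = 4·5 + 20·2 = 60 cm²/s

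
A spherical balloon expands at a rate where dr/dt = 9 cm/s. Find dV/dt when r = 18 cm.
11664π cm³/s

V = (4/3)πr³
dV/dt = dV/dr · dr/dt = 4πr² · 9
At r = 18: dV/dt = 11664π cm³/s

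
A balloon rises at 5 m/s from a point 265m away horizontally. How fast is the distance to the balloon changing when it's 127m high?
635√86354/86354 ≈ 2.161 m/s

z² = 265² + y²
z = √(265² + 127²) = √86354
dz/dt = y/z · dy/dt = 127/√86354 · 5 = 635√86354/86354 ≈ 2.161 m/s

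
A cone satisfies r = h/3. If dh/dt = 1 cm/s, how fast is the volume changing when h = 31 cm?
961π/9 cm³/s

V = (1/3)π(h/3)²h = πh³/27
dV/dt = πh²/9 · 1
At h = 31: dV/dt = 961π/9 cm³/s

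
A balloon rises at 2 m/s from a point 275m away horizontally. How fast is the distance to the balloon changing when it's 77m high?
7√674/337 ≈ 0.5393 m/s

z² = 275² + y²
z = √(275² + 77²) = 11√674
dz/dt = y/z · dy/dt = 77/(11√674) · 2 = 7√674/337 ≈ 0.5393 m/s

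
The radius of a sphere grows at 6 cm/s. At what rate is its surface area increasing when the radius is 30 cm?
1440π cm²/s

S = 4πr²
dS/dt = dS/dr · dr/dt = 8πr · 6
At r = 30: dS/dt = 1440π cm²/s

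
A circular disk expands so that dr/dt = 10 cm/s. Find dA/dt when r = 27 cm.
540π cm²/s

A = πr²
dA/dt = 2πr · dr/dt = 2π(27)(10) = 540π cm²/s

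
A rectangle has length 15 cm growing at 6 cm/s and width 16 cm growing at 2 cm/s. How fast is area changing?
126 cm²/s

A = lw
dA/dt = w·dl/dt + l·dw/dt = 16·6 + 15·2 = 126 cm²/s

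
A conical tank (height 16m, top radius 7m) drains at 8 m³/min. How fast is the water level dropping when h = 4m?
128/(49π) ≈ 0.8315 m/min

r/h = 7/16, so r = (7/16)h
V = (1/3)πr²h = (1/3)π((7/16)h)²h = (49/768)πh³
dV/dh = (49/256)πh²
dh/dt = (dV/dt)/(dV/dh) = -8/((49/256)π·4²) = -128/(49π) m/min
The level is dropping at 128/(49π) ≈ 0.8315 m/min.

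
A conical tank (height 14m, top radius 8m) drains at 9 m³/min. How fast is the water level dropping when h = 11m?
441/(1936π) ≈ 0.07251 m/min

r/h = 8/14, so r = (4/7)h
V = (1/3)πr²h = (1/3)π((4/7)h)²h = (16/147)πh³
dV/dh = (16/49)πh²
dh/dt = (dV/dt)/(dV/dh) = -9/((16/49)π·11²) = -441/(1936π) m/min
The level is dropping at 441/(1936π) ≈ 0.07251 m/min.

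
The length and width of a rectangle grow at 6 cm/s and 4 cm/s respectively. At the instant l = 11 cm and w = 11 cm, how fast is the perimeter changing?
20 cm/s

P = 2(l + w)
dP/dt = 2(dl/dt + dw/dt) = 2(6 + 4) = 20 cm/s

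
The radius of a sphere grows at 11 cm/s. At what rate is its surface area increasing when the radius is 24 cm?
2112π cm²/s

S = 4πr²
dS/dt = dS/dr · dr/dt = 8πr · 11
At r = 24: dS/dt = 2112π cm²/s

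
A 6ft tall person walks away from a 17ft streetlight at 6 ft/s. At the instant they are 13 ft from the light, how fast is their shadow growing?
36/11 ft/s

By similar triangles: 17/(x+s) = 6/s
Solving: s = 6x/11
ds/dt = 6/11 · dx/dt = 6/11 · 6 = 36/11 ft/s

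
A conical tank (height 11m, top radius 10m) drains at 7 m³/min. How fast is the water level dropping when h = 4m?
847/(1600π) ≈ 0.1685 m/min

r/h = 10/11, so r = (10/11)h
V = (1/3)πr²h = (1/3)π((10/11)h)²h = (100/363)πh³
dV/dh = (100/121)πh²
dh/dt = (dV/dt)/(dV/dh) = -7/((100/121)π·4²) = -847/(1600π) m/min
The level is dropping at 847/(1600π) ≈ 0.1685 m/min.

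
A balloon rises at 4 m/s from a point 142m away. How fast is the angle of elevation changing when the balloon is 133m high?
0.015005 rad/s

tan(θ) = y/142
sec²(θ) · dθ/dt = (1/142) · dy/dt
dθ/dt = cos²(θ)/142 · 4 = 142/(142² + 133²) · 4
dθ/dt = 0.015005 rad/s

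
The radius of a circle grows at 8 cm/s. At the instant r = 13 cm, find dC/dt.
16π cm/s

C = 2πr
dC/dt = 2π · dr/dt = 2π · 8 = 16π cm/s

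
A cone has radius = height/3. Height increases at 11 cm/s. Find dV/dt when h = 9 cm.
99π cm³/s

V = (1/3)π(h/3)²h = πh³/27
dV/dt = πh²/9 · 11
At h = 9: dV/dt = 99π cm³/s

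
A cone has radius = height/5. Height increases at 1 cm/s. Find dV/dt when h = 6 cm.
36π/25 cm³/s

V = (1/3)π(h/5)²h = πh³/75
dV/dt = πh²/25 · 1
At h = 6: dV/dt = 36π/25 cm³/s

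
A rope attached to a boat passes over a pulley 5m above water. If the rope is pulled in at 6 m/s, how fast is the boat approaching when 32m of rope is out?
64√111/111 ≈ 6.075 m/s

rope² = x² + 5²
x = √(32² - 5²) = 3√111
dx/dt = (rope/x) · d(rope)/dt = (32/(3√111)) · (-6) = -64√111/111 m/s
The boat approaches at 64√111/111 ≈ 6.075 m/s.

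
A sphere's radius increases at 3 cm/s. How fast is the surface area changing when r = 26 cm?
624π cm²/s

S = 4πr²
dS/dt = dS/dr · dr/dt = 8πr · 3
At r = 26: dS/dt = 624π cm²/s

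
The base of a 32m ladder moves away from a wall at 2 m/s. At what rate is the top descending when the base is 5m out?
10√111/333 ≈ 0.3164 m/s

x² + y² = 32²
2x·dx/dt + 2y·dy/dt = 0
dy/dt = -x/y · dx/dt = -5/(3√111) · 2 = -10√111/333 m/s
The top is descending at 10√111/333 ≈ 0.3164 m/s.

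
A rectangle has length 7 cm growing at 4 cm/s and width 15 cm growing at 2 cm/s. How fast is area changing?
74 cm²/s

A = lw
dA/dt = w·dl/dt + l·dw/dt = 15·4 + 7·2 = 74 cm²/s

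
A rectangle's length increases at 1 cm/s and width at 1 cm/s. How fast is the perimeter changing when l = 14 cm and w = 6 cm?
4 cm/s

P = 2(l + w)
dP/dt = 2(dl/dt + dw/dt) = 2(1 + 1) = 4 cm/s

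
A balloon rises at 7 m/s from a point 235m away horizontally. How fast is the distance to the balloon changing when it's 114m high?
798√68221/68221 ≈ 3.055 m/s

z² = 235² + y²
z = √(235² + 114²) = √68221
dz/dt = y/z · dy/dt = 114/√68221 · 7 = 798√68221/68221 ≈ 3.055 m/s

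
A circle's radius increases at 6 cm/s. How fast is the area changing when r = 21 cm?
252π cm²/s

A = πr²
dA/dt = 2πr · dr/dt = 2π(21)(6) = 252π cm²/s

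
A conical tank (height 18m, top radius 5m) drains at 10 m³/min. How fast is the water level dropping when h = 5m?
648/(125π) ≈ 1.65 m/min

r/h = 5/18, so r = (5/18)h
V = (1/3)πr²h = (1/3)π((5/18)h)²h = (25/972)πh³
dV/dh = (25/324)πh²
dh/dt = (dV/dt)/(dV/dh) = -10/((25/324)π·5²) = -648/(125π) m/min
The level is dropping at 648/(125π) ≈ 1.65 m/min.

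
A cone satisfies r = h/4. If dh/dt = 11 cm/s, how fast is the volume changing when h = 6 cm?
99π/4 cm³/s

V = (1/3)π(h/4)²h = πh³/48
dV/dt = πh²/16 · 11
At h = 6: dV/dt = 99π/4 cm³/s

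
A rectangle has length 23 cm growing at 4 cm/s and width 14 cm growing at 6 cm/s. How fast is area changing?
194 cm²/s

A = lw
dA/dt = w·dl/dt + l·dw/dt = 14·4 + 23·6 = 194 cm²/s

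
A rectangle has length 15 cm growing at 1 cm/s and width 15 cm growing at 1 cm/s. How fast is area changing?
30 cm²/s

A = lw
dA/dt = w·dl/dt + l·dw/dt = 15·1 + 15·1 = 30 cm²/s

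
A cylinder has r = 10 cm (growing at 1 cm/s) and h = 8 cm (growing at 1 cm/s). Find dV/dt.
260π cm³/s

V = πr²h
dV/dt = 2πrh·dr/dt + πr²·dh/dt
= 2π(10)(8)(1) + π(10)²(1)
= 260π cm³/s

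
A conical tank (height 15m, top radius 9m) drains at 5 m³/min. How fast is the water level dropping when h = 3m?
125/(81π) ≈ 0.4912 m/min

r/h = 9/15, so r = (3/5)h
V = (1/3)πr²h = (1/3)π((3/5)h)²h = (3/25)πh³
dV/dh = (9/25)πh²
dh/dt = (dV/dt)/(dV/dh) = -5/((9/25)π·3²) = -125/(81π) m/min
The level is dropping at 125/(81π) ≈ 0.4912 m/min.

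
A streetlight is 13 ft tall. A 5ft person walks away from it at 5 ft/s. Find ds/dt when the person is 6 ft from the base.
25/8 ft/s

By similar triangles: 13/(x+s) = 5/s
Solving: s = 5x/8
ds/dt = 5/8 · dx/dt = 5/8 · 5 = 25/8 ft/s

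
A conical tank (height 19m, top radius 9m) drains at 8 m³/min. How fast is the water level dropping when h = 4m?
361/(162π) ≈ 0.7093 m/min

r/h = 9/19, so r = (9/19)h
V = (1/3)πr²h = (1/3)π((9/19)h)²h = (27/361)πh³
dV/dh = (81/361)πh²
dh/dt = (dV/dt)/(dV/dh) = -8/((81/361)π·4²) = -361/(162π) m/min
The level is dropping at 361/(162π) ≈ 0.7093 m/min.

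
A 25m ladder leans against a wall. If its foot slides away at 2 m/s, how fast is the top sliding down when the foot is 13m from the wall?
13√114/114 ≈ 1.218 m/s

x² + y² = 25²
2x·dx/dt + 2y·dy/dt = 0
dy/dt = -x/y · dx/dt = -13/(2√114) · 2 = -13√114/114 m/s
The top is descending at 13√114/114 ≈ 1.218 m/s.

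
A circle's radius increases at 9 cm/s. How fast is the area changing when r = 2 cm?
36π cm²/s

A = πr²
dA/dt = 2πr · dr/dt = 2π(2)(9) = 36π cm²/s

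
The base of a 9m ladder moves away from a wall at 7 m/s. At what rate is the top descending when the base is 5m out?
5√14/4 ≈ 4.677 m/s

x² + y² = 9²
2x·dx/dt + 2y·dy/dt = 0
dy/dt = -x/y · dx/dt = -5/(2√14) · 7 = -5√14/4 m/s
The top is descending at 5√14/4 ≈ 4.677 m/s.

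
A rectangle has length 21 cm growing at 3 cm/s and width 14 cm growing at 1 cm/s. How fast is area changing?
63 cm²/s

A = lw
dA/dt = w·dl/dt + l·dw/dt = 14·3 + 21·1 = 63 cm²/s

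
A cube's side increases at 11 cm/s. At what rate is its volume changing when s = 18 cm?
10692 cm³/s

V = s³
dV/dt = 3s² · ds/dt = 3·18²·11 = 10692 cm³/s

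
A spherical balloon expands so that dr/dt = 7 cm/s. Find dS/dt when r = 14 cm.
784π cm²/s

S = 4πr²
dS/dt = dS/dr · dr/dt = 8πr · 7
At r = 14: dS/dt = 784π cm²/s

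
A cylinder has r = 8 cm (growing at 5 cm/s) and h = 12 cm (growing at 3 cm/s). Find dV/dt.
1152π cm³/s

V = πr²h
dV/dt = 2πrh·dr/dt + πr²·dh/dt
= 2π(8)(12)(5) + π(8)²(3)
= 1152π cm³/s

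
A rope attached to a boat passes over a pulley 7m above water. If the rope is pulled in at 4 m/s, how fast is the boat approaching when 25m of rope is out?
25/6 ≈ 4.167 m/s

rope² = x² + 7²
x = √(25² - 7²) = 24
dx/dt = (rope/x) · d(rope)/dt = (25/24) · (-4) = -25/6 m/s
The boat approaches at 25/6 ≈ 4.167 m/s.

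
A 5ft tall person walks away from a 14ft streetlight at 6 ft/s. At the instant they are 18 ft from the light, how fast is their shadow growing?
10/3 ft/s

By similar triangles: 14/(x+s) = 5/s
Solving: s = 5x/9
ds/dt = 5/9 · dx/dt = 5/9 · 6 = 10/3 ft/s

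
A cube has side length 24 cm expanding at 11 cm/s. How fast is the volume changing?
19008 cm³/s

V = s³
dV/dt = 3s² · ds/dt = 3·24²·11 = 19008 cm³/s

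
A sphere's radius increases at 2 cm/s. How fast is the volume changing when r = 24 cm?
4608π cm³/s

V = (4/3)πr³
dV/dt = dV/dr · dr/dt = 4πr² · 2
At r = 24: dV/dt = 4608π cm³/s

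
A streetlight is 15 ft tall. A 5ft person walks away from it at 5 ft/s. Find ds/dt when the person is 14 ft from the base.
5/2 ft/s

By similar triangles: 15/(x+s) = 5/s
Solving: s = 5x/10
ds/dt = 5/10 · dx/dt = 1/2 · 5 = 5/2 ft/s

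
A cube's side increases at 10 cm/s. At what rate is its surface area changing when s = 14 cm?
1680 cm²/s

A = 6s²
dA/dt = 12s · ds/dt = 12·14·10 = 1680 cm²/s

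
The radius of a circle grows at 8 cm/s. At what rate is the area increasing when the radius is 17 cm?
272π cm²/s

A = πr²
dA/dt = 2πr · dr/dt = 2π(17)(8) = 272π cm²/s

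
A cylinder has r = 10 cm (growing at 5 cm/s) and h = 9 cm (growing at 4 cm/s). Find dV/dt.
1300π cm³/s

V = πr²h
dV/dt = 2πrh·dr/dt + πr²·dh/dt
= 2π(10)(9)(5) + π(10)²(4)
= 1300π cm³/s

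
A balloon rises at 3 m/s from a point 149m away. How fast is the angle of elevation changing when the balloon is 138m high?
0.010838 rad/s

tan(θ) = y/149
sec²(θ) · dθ/dt = (1/149) · dy/dt
dθ/dt = cos²(θ)/149 · 3 = 149/(149² + 138²) · 3
dθ/dt = 0.010838 rad/s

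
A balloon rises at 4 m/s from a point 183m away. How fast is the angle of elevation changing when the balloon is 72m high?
0.018928 rad/s

tan(θ) = y/183
sec²(θ) · dθ/dt = (1/183) · dy/dt
dθ/dt = cos²(θ)/183 · 4 = 183/(183² + 72²) · 4
dθ/dt = 0.018928 rad/s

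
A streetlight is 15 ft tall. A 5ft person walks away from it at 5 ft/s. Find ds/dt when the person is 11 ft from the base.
5/2 ft/s

By similar triangles: 15/(x+s) = 5/s
Solving: s = 5x/10
ds/dt = 5/10 · dx/dt = 1/2 · 5 = 5/2 ft/s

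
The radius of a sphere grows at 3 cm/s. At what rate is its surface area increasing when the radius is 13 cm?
312π cm²/s

S = 4πr²
dS/dt = dS/dr · dr/dt = 8πr · 3
At r = 13: dS/dt = 312π cm²/s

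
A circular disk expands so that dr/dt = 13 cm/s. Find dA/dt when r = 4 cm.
104π cm²/s

A = πr²
dA/dt = 2πr · dr/dt = 2π(4)(13) = 104π cm²/s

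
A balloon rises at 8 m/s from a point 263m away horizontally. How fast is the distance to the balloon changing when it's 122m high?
976√84053/84053 ≈ 3.366 m/s

z² = 263² + y²
z = √(263² + 122²) = √84053
dz/dt = y/z · dy/dt = 122/√84053 · 8 = 976√84053/84053 ≈ 3.366 m/s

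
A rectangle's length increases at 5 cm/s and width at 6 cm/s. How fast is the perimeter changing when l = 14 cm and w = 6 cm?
22 cm/s

P = 2(l + w)
dP/dt = 2(dl/dt + dw/dt) = 2(5 + 6) = 22 cm/s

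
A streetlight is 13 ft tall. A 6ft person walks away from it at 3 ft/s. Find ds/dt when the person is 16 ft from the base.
18/7 ft/s

By similar triangles: 13/(x+s) = 6/s
Solving: s = 6x/7
ds/dt = 6/7 · dx/dt = 6/7 · 3 = 18/7 ft/s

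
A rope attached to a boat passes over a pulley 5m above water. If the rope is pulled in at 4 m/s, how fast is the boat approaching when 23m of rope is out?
23√14/21 ≈ 4.098 m/s

rope² = x² + 5²
x = √(23² - 5²) = 6√14
dx/dt = (rope/x) · d(rope)/dt = (23/(6√14)) · (-4) = -23√14/21 m/s
The boat approaches at 23√14/21 ≈ 4.098 m/s.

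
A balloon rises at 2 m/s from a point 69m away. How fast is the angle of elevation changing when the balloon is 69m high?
0.014493 rad/s

tan(θ) = y/69
sec²(θ) · dθ/dt = (1/69) · dy/dt
dθ/dt = cos²(θ)/69 · 2 = 69/(69² + 69²) · 2
dθ/dt = 0.014493 rad/s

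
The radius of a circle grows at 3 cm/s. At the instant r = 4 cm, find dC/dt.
6π cm/s

C = 2πr
dC/dt = 2π · dr/dt = 2π · 3 = 6π cm/s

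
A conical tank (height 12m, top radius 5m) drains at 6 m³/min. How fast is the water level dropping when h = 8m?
27/(50π) ≈ 0.1719 m/min

r/h = 5/12, so r = (5/12)h
V = (1/3)πr²h = (1/3)π((5/12)h)²h = (25/432)πh³
dV/dh = (25/144)πh²
dh/dt = (dV/dt)/(dV/dh) = -6/((25/144)π·8²) = -27/(50π) m/min
The level is dropping at 27/(50π) ≈ 0.1719 m/min.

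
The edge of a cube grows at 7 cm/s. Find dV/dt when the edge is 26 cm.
14196 cm³/s

V = s³
dV/dt = 3s² · ds/dt = 3·26²·7 = 14196 cm³/s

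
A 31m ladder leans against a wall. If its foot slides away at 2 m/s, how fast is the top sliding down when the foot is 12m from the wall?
24√817/817 ≈ 0.8397 m/s

x² + y² = 31²
2x·dx/dt + 2y·dy/dt = 0
dy/dt = -x/y · dx/dt = -12/√817 · 2 = -24√817/817 m/s
The top is descending at 24√817/817 ≈ 0.8397 m/s.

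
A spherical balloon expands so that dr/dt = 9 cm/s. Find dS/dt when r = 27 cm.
1944π cm²/s

S = 4πr²
dS/dt = dS/dr · dr/dt = 8πr · 9
At r = 27: dS/dt = 1944π cm²/s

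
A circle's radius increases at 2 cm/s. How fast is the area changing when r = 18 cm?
72π cm²/s

A = πr²
dA/dt = 2πr · dr/dt = 2π(18)(2) = 72π cm²/s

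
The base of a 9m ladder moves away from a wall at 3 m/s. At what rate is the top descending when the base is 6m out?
6√5/5 ≈ 2.683 m/s

x² + y² = 9²
2x·dx/dt + 2y·dy/dt = 0
dy/dt = -x/y · dx/dt = -6/(3√5) · 3 = -6√5/5 m/s
The top is descending at 6√5/5 ≈ 2.683 m/s.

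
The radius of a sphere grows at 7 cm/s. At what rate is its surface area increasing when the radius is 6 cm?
336π cm²/s

S = 4πr²
dS/dt = dS/dr · dr/dt = 8πr · 7
At r = 6: dS/dt = 336π cm²/s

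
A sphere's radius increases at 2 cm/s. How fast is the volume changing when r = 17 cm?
2312π cm³/s

V = (4/3)πr³
dV/dt = dV/dr · dr/dt = 4πr² · 2
At r = 17: dV/dt = 2312π cm³/s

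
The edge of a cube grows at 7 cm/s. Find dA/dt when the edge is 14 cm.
1176 cm²/s

A = 6s²
dA/dt = 12s · ds/dt = 12·14·7 = 1176 cm²/s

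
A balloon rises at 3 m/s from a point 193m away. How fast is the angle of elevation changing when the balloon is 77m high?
0.01341 rad/s

tan(θ) = y/193
sec²(θ) · dθ/dt = (1/193) · dy/dt
dθ/dt = cos²(θ)/193 · 3 = 193/(193² + 77²) · 3
dθ/dt = 0.01341 rad/s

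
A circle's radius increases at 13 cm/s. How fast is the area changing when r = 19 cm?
494π cm²/s

A = πr²
dA/dt = 2πr · dr/dt = 2π(19)(13) = 494π cm²/s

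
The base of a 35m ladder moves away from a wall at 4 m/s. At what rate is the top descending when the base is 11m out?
11√69/69 ≈ 1.324 m/s

x² + y² = 35²
2x·dx/dt + 2y·dy/dt = 0
dy/dt = -x/y · dx/dt = -11/(4√69) · 4 = -11√69/69 m/s
The top is descending at 11√69/69 ≈ 1.324 m/s.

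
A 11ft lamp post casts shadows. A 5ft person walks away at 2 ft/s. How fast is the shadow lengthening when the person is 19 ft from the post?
5/3 ft/s

By similar triangles: 11/(x+s) = 5/s
Solving: s = 5x/6
ds/dt = 5/6 · dx/dt = 5/6 · 2 = 5/3 ft/s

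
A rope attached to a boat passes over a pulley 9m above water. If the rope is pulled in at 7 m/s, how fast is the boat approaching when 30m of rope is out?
10√91/13 ≈ 7.338 m/s

rope² = x² + 9²
x = √(30² - 9²) = 3√91
dx/dt = (rope/x) · d(rope)/dt = (30/(3√91)) · (-7) = -10√91/13 m/s
The boat approaches at 10√91/13 ≈ 7.338 m/s.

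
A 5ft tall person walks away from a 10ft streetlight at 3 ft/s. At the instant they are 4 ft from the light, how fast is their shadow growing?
3 ft/s

By similar triangles: 10/(x+s) = 5/s
Solving: s = 5x/5
ds/dt = 5/5 · dx/dt = 1 · 3 = 3 ft/s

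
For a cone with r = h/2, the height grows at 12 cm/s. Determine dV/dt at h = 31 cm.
2883π cm³/s

V = (1/3)π(h/2)²h = πh³/12
dV/dt = πh²/4 · 12
At h = 31: dV/dt = 2883π cm³/s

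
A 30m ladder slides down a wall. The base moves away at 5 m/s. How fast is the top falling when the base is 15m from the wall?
5√3/3 ≈ 2.887 m/s

x² + y² = 30²
2x·dx/dt + 2y·dy/dt = 0
dy/dt = -x/y · dx/dt = -15/(15√3) · 5 = -5√3/3 m/s
The top is descending at 5√3/3 ≈ 2.887 m/s.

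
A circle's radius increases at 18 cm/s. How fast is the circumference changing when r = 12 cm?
36π cm/s

C = 2πr
dC/dt = 2π · dr/dt = 2π · 18 = 36π cm/s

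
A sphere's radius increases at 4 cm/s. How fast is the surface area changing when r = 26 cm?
832π cm²/s

S = 4πr²
dS/dt = dS/dr · dr/dt = 8πr · 4
At r = 26: dS/dt = 832π cm²/s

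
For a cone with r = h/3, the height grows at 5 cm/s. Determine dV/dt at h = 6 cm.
20π cm³/s

V = (1/3)π(h/3)²h = πh³/27
dV/dt = πh²/9 · 5
At h = 6: dV/dt = 20π cm³/s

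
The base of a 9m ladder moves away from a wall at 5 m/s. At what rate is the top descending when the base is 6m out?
2√5 ≈ 4.472 m/s

x² + y² = 9²
2x·dx/dt + 2y·dy/dt = 0
dy/dt = -x/y · dx/dt = -6/(3√5) · 5 = -2√5 m/s
The top is descending at 2√5 ≈ 4.472 m/s.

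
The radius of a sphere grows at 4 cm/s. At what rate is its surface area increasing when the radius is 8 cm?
256π cm²/s

S = 4πr²
dS/dt = dS/dr · dr/dt = 8πr · 4
At r = 8: dS/dt = 256π cm²/s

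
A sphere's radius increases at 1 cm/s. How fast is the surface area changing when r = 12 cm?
96π cm²/s

S = 4πr²
dS/dt = dS/dr · dr/dt = 8πr · 1
At r = 12: dS/dt = 96π cm²/s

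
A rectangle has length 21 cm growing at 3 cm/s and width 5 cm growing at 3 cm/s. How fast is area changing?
78 cm²/s

A = lw
dA/dt = w·dl/dt + l·dw/dt = 5·3 + 21·3 = 78 cm²/s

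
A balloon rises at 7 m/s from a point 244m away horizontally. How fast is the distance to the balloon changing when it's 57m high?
399√62785/62785 ≈ 1.592 m/s

z² = 244² + y²
z = √(244² + 57²) = √62785
dz/dt = y/z · dy/dt = 57/√62785 · 7 = 399√62785/62785 ≈ 1.592 m/s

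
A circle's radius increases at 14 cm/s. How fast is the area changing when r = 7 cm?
196π cm²/s

A = πr²
dA/dt = 2πr · dr/dt = 2π(7)(14) = 196π cm²/s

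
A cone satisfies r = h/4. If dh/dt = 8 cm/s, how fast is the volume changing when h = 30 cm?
450π cm³/s

V = (1/3)π(h/4)²h = πh³/48
dV/dt = πh²/16 · 8
At h = 30: dV/dt = 450π cm³/s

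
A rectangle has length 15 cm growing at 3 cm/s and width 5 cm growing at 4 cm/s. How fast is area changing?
75 cm²/s

A = lw
dA/dt = w·dl/dt + l·dw/dt = 5·3 + 15·4 = 75 cm²/s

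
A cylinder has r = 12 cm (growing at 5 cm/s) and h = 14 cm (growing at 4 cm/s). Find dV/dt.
2256π cm³/s

V = πr²h
dV/dt = 2πrh·dr/dt + πr²·dh/dt
= 2π(12)(14)(5) + π(12)²(4)
= 2256π cm³/s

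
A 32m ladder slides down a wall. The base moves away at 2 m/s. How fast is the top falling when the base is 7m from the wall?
14√39/195 ≈ 0.4484 m/s

x² + y² = 32²
2x·dx/dt + 2y·dy/dt = 0
dy/dt = -x/y · dx/dt = -7/(5√39) · 2 = -14√39/195 m/s
The top is descending at 14√39/195 ≈ 0.4484 m/s.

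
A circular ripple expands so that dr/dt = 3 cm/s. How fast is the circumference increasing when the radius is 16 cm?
6π cm/s

C = 2πr
dC/dt = 2π · dr/dt = 2π · 3 = 6π cm/s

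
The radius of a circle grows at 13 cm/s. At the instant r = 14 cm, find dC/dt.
26π cm/s

C = 2πr
dC/dt = 2π · dr/dt = 2π · 13 = 26π cm/s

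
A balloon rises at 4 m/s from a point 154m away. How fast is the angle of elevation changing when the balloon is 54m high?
0.02313 rad/s

tan(θ) = y/154
sec²(θ) · dθ/dt = (1/154) · dy/dt
dθ/dt = cos²(θ)/154 · 4 = 154/(154² + 54²) · 4
dθ/dt = 0.02313 rad/s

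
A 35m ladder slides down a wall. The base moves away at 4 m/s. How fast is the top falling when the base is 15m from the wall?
3√10/5 ≈ 1.897 m/s

x² + y² = 35²
2x·dx/dt + 2y·dy/dt = 0
dy/dt = -x/y · dx/dt = -15/(10√10) · 4 = -3√10/5 m/s
The top is descending at 3√10/5 ≈ 1.897 m/s.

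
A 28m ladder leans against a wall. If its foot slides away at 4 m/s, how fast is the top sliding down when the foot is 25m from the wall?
100√159/159 ≈ 7.931 m/s

x² + y² = 28²
2x·dx/dt + 2y·dy/dt = 0
dy/dt = -x/y · dx/dt = -25/√159 · 4 = -100√159/159 m/s
The top is descending at 100√159/159 ≈ 7.931 m/s.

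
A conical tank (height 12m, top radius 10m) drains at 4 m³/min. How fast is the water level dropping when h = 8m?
9/(100π) ≈ 0.02865 m/min

r/h = 10/12, so r = (5/6)h
V = (1/3)πr²h = (1/3)π((5/6)h)²h = (25/108)πh³
dV/dh = (25/36)πh²
dh/dt = (dV/dt)/(dV/dh) = -4/((25/36)π·8²) = -9/(100π) m/min
The level is dropping at 9/(100π) ≈ 0.02865 m/min.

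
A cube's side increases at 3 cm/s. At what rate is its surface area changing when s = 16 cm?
576 cm²/s

A = 6s²
dA/dt = 12s · ds/dt = 12·16·3 = 576 cm²/s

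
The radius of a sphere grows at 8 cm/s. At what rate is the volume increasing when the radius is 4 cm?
512π cm³/s

V = (4/3)πr³
dV/dt = dV/dr · dr/dt = 4πr² · 8
At r = 4: dV/dt = 512π cm³/s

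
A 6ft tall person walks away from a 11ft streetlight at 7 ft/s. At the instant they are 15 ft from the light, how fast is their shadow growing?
42/5 ft/s

By similar triangles: 11/(x+s) = 6/s
Solving: s = 6x/5
ds/dt = 6/5 · dx/dt = 6/5 · 7 = 42/5 ft/s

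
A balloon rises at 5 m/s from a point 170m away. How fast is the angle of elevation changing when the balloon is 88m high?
0.023196 rad/s

tan(θ) = y/170
sec²(θ) · dθ/dt = (1/170) · dy/dt
dθ/dt = cos²(θ)/170 · 5 = 170/(170² + 88²) · 5
dθ/dt = 0.023196 rad/s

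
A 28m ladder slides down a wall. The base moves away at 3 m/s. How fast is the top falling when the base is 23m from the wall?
23√255/85 ≈ 4.321 m/s

x² + y² = 28²
2x·dx/dt + 2y·dy/dt = 0
dy/dt = -x/y · dx/dt = -23/√255 · 3 = -23√255/85 m/s
The top is descending at 23√255/85 ≈ 4.321 m/s.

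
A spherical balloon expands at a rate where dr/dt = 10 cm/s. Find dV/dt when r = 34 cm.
46240π cm³/s

V = (4/3)πr³
dV/dt = dV/dr · dr/dt = 4πr² · 10
At r = 34: dV/dt = 46240π cm³/s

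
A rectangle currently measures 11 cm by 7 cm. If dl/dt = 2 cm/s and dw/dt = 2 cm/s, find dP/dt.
8 cm/s

P = 2(l + w)
dP/dt = 2(dl/dt + dw/dt) = 2(2 + 2) = 8 cm/s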